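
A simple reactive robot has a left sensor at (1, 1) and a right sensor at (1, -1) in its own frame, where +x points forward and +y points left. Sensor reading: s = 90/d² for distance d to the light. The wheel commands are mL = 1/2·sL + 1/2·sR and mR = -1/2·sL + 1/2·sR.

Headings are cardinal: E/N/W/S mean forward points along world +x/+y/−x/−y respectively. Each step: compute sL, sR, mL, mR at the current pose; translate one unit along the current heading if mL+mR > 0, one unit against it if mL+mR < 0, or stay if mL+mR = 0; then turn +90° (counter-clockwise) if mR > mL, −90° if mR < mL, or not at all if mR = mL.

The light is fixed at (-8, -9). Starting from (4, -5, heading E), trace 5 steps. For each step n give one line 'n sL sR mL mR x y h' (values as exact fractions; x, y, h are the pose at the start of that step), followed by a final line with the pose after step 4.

n=0: pose=(4,-5,E); sL=45/97, sR=45/89; mL=4185/8633, mR=180/8633; mL+mR=45/89 → advance +1; mR−mL=-45/97 → turn -1·90°
n=1: pose=(5,-5,S); sL=18/41, sR=10/17; mL=358/697, mR=52/697; mL+mR=10/17 → advance +1; mR−mL=-18/41 → turn -1·90°
n=2: pose=(5,-6,W); sL=45/74, sR=9/16; mL=693/1184, mR=-27/1184; mL+mR=9/16 → advance +1; mR−mL=-45/74 → turn -1·90°
n=3: pose=(4,-6,N); sL=90/137, sR=18/37; mL=2898/5069, mR=-432/5069; mL+mR=18/37 → advance +1; mR−mL=-90/137 → turn -1·90°
n=4: pose=(4,-5,E); sL=45/97, sR=45/89; mL=4185/8633, mR=180/8633; mL+mR=45/89 → advance +1; mR−mL=-45/97 → turn -1·90°

0 45/97 45/89 4185/8633 180/8633 4 -5 E
1 18/41 10/17 358/697 52/697 5 -5 S
2 45/74 9/16 693/1184 -27/1184 5 -6 W
3 90/137 18/37 2898/5069 -432/5069 4 -6 N
4 45/97 45/89 4185/8633 180/8633 4 -5 E
final 5 -5 S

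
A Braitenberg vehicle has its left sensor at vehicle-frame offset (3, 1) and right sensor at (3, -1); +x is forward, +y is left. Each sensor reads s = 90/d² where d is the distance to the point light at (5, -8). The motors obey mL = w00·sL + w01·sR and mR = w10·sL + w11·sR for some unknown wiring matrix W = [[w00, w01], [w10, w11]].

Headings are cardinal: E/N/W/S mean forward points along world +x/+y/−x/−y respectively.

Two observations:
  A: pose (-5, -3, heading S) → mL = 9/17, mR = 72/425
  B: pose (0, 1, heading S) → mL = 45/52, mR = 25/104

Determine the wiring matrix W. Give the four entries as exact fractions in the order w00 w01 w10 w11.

obs A: pose=(-5,-3,S) → sL=18/17, sR=18/25, mL=9/17, mR=72/425
obs B: pose=(0,1,S) → sL=45/26, sR=5/4, mL=45/52, mR=25/104
sensor matrix S = [[18/17, 18/25], [45/26, 5/4]]; det S = 171/2210
solve [mL_A; mL_B] = S·[w00; w01] and [mR_A; mR_B] = S·[w10; w11]:
  w00 = 1/2, w01 = 0, w10 = 1/2, w11 = -1/2

1/2 0 1/2 -1/2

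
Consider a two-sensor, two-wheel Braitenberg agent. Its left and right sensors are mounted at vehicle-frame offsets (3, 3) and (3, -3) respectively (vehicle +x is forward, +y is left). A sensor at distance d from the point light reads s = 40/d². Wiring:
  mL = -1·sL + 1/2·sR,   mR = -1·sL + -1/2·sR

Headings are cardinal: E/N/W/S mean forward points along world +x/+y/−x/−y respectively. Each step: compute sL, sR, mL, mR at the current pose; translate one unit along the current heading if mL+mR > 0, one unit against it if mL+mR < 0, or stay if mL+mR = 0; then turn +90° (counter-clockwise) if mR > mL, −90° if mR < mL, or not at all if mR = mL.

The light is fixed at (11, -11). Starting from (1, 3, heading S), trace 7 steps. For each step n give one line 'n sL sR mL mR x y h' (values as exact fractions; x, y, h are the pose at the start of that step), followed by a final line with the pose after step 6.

0 4/17 4/29 -82/493 -150/493 1 3 S
1 40/313 40/493 -13460/154309 -25980/154309 1 4 W
2 10/117 1/9 -7/234 -11/78 2 4 N
3 8/65 40/157 44/10205 -2556/10205 2 3 E
4 4/17 4/29 -82/493 -150/493 1 3 S
5 40/313 40/493 -13460/154309 -25980/154309 1 4 W
6 10/117 1/9 -7/234 -11/78 2 4 N
final 2 3 E

n=0: pose=(1,3,S); sL=4/17, sR=4/29; mL=-82/493, mR=-150/493; mL+mR=-8/17 → advance -1; mR−mL=-4/29 → turn -1·90°
n=1: pose=(1,4,W); sL=40/313, sR=40/493; mL=-13460/154309, mR=-25980/154309; mL+mR=-80/313 → advance -1; mR−mL=-40/493 → turn -1·90°
n=2: pose=(2,4,N); sL=10/117, sR=1/9; mL=-7/234, mR=-11/78; mL+mR=-20/117 → advance -1; mR−mL=-1/9 → turn -1·90°
n=3: pose=(2,3,E); sL=8/65, sR=40/157; mL=44/10205, mR=-2556/10205; mL+mR=-16/65 → advance -1; mR−mL=-40/157 → turn -1·90°
n=4: pose=(1,3,S); sL=4/17, sR=4/29; mL=-82/493, mR=-150/493; mL+mR=-8/17 → advance -1; mR−mL=-4/29 → turn -1·90°
n=5: pose=(1,4,W); sL=40/313, sR=40/493; mL=-13460/154309, mR=-25980/154309; mL+mR=-80/313 → advance -1; mR−mL=-40/493 → turn -1·90°
n=6: pose=(2,4,N); sL=10/117, sR=1/9; mL=-7/234, mR=-11/78; mL+mR=-20/117 → advance -1; mR−mL=-1/9 → turn -1·90°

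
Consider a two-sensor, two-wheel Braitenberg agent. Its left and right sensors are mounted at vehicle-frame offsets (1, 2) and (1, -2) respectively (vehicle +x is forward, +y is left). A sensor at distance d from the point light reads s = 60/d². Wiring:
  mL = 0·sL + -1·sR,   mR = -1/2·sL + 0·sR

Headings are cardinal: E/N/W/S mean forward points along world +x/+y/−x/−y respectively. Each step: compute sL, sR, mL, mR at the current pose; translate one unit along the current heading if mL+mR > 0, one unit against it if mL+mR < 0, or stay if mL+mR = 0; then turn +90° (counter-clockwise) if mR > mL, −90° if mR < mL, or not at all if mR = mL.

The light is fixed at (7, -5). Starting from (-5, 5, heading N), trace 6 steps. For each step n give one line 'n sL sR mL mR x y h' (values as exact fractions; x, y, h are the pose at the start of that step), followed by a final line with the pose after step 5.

n=0: pose=(-5,5,N); sL=60/317, sR=60/221; mL=-60/221, mR=-30/317; mL+mR=-25650/70057 → advance -1; mR−mL=12390/70057 → turn +1·90°
n=1: pose=(-5,4,W); sL=30/109, sR=6/29; mL=-6/29, mR=-15/109; mL+mR=-1089/3161 → advance -1; mR−mL=219/3161 → turn +1·90°
n=2: pose=(-4,4,S); sL=12/29, sR=60/233; mL=-60/233, mR=-6/29; mL+mR=-3138/6757 → advance -1; mR−mL=342/6757 → turn +1·90°
n=3: pose=(-4,5,E); sL=15/61, sR=15/41; mL=-15/41, mR=-15/122; mL+mR=-2445/5002 → advance -1; mR−mL=1215/5002 → turn +1·90°
n=4: pose=(-5,5,N); sL=60/317, sR=60/221; mL=-60/221, mR=-30/317; mL+mR=-25650/70057 → advance -1; mR−mL=12390/70057 → turn +1·90°
n=5: pose=(-5,4,W); sL=30/109, sR=6/29; mL=-6/29, mR=-15/109; mL+mR=-1089/3161 → advance -1; mR−mL=219/3161 → turn +1·90°

0 60/317 60/221 -60/221 -30/317 -5 5 N
1 30/109 6/29 -6/29 -15/109 -5 4 W
2 12/29 60/233 -60/233 -6/29 -4 4 S
3 15/61 15/41 -15/41 -15/122 -4 5 E
4 60/317 60/221 -60/221 -30/317 -5 5 N
5 30/109 6/29 -6/29 -15/109 -5 4 W
final -4 4 S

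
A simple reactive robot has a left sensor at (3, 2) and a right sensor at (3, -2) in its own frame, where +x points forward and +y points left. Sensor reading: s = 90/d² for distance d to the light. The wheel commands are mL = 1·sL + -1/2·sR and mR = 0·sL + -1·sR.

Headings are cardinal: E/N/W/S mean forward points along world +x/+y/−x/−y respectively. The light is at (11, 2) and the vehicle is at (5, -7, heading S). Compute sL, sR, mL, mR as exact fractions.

9/16 45/104 9/26 -45/104

left sensor world pos  = (7, -10); dL² = 160
right sensor world pos = (3, -10); dR² = 208
sL = 90/160 = 9/16
sR = 90/208 = 45/104
mL = 1·sL + -1/2·sR = 9/26
mR = 0·sL + -1·sR = -45/104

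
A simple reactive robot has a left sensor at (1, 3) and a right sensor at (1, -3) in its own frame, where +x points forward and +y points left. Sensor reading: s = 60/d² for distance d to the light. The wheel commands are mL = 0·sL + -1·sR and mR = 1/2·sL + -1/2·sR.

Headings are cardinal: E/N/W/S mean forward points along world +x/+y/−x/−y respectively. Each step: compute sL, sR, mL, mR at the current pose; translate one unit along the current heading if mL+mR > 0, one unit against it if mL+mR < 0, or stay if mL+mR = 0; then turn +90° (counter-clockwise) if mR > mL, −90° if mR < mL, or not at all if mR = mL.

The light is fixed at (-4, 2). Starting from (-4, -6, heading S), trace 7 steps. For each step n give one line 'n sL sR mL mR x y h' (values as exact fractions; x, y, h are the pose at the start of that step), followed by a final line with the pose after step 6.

n=0: pose=(-4,-6,S); sL=2/3, sR=2/3; mL=-2/3, mR=0; mL+mR=-2/3 → advance -1; mR−mL=2/3 → turn +1·90°
n=1: pose=(-4,-5,E); sL=60/17, sR=60/101; mL=-60/101, mR=2520/1717; mL+mR=1500/1717 → advance +1; mR−mL=3540/1717 → turn +1·90°
n=2: pose=(-3,-5,N); sL=3/2, sR=15/13; mL=-15/13, mR=9/52; mL+mR=-51/52 → advance -1; mR−mL=69/52 → turn +1·90°
n=3: pose=(-3,-6,W); sL=60/121, sR=12/5; mL=-12/5, mR=-576/605; mL+mR=-2028/605 → advance -1; mR−mL=876/605 → turn +1·90°
n=4: pose=(-2,-6,S); sL=30/53, sR=30/41; mL=-30/41, mR=-180/2173; mL+mR=-1770/2173 → advance -1; mR−mL=1410/2173 → turn +1·90°
n=5: pose=(-2,-5,E); sL=12/5, sR=60/109; mL=-60/109, mR=504/545; mL+mR=204/545 → advance +1; mR−mL=804/545 → turn +1·90°
n=6: pose=(-1,-5,N); sL=5/3, sR=5/6; mL=-5/6, mR=5/12; mL+mR=-5/12 → advance -1; mR−mL=5/4 → turn +1·90°

0 2/3 2/3 -2/3 0 -4 -6 S
1 60/17 60/101 -60/101 2520/1717 -4 -5 E
2 3/2 15/13 -15/13 9/52 -3 -5 N
3 60/121 12/5 -12/5 -576/605 -3 -6 W
4 30/53 30/41 -30/41 -180/2173 -2 -6 S
5 12/5 60/109 -60/109 504/545 -2 -5 E
6 5/3 5/6 -5/6 5/12 -1 -5 N
final -1 -6 W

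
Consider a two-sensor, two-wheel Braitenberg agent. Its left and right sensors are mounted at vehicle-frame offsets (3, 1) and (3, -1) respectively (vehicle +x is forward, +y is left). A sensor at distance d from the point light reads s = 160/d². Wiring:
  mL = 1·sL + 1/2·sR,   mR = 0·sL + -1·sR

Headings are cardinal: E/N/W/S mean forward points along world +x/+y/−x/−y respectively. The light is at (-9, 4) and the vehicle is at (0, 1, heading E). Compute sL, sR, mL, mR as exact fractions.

left sensor world pos  = (3, 2); dL² = 148
right sensor world pos = (3, 0); dR² = 160
sL = 160/148 = 40/37
sR = 160/160 = 1
mL = 1·sL + 1/2·sR = 117/74
mR = 0·sL + -1·sR = -1

40/37 1 117/74 -1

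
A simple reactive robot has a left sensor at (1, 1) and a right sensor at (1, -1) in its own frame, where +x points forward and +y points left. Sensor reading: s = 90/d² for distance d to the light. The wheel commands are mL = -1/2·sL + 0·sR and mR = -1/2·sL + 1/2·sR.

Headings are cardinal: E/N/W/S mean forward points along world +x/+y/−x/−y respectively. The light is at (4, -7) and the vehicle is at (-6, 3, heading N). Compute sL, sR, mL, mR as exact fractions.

left sensor world pos  = (-7, 4); dL² = 242
right sensor world pos = (-5, 4); dR² = 202
sL = 90/242 = 45/121
sR = 90/202 = 45/101
mL = -1/2·sL + 0·sR = -45/242
mR = -1/2·sL + 1/2·sR = 450/12221

45/121 45/101 -45/242 450/12221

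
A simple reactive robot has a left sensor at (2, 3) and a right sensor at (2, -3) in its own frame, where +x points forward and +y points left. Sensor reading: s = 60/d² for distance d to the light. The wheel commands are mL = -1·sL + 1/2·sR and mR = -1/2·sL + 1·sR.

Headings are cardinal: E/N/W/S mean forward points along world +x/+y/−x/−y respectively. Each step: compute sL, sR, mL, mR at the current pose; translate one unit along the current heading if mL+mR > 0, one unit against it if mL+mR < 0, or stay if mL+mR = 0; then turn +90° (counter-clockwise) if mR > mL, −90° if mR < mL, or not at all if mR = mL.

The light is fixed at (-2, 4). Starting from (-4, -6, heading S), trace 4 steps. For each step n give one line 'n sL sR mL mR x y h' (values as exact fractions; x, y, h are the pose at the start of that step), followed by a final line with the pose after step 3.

n=0: pose=(-4,-6,S); sL=12/29, sR=60/169; mL=-1158/4901, mR=726/4901; mL+mR=-432/4901 → advance -1; mR−mL=1884/4901 → turn +1·90°
n=1: pose=(-4,-5,E); sL=5/3, sR=5/12; mL=-35/24, mR=-5/12; mL+mR=-15/8 → advance -1; mR−mL=25/24 → turn +1·90°
n=2: pose=(-5,-5,N); sL=12/17, sR=60/49; mL=-78/833, mR=726/833; mL+mR=648/833 → advance +1; mR−mL=804/833 → turn +1·90°
n=3: pose=(-5,-4,W); sL=30/73, sR=6/5; mL=69/365, mR=363/365; mL+mR=432/365 → advance +1; mR−mL=294/365 → turn +1·90°

0 12/29 60/169 -1158/4901 726/4901 -4 -6 S
1 5/3 5/12 -35/24 -5/12 -4 -5 E
2 12/17 60/49 -78/833 726/833 -5 -5 N
3 30/73 6/5 69/365 363/365 -5 -4 W
final -6 -4 S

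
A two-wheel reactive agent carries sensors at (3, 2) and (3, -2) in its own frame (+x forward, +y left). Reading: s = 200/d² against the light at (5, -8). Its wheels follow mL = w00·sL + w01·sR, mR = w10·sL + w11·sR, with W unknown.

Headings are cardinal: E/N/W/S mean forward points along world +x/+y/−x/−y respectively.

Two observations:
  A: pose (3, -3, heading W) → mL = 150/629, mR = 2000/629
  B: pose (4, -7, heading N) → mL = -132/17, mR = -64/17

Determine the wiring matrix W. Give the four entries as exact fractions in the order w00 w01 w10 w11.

1/2 -1 1 -1

obs A: pose=(3,-3,W) → sL=100/17, sR=100/37, mL=150/629, mR=2000/629
obs B: pose=(4,-7,N) → sL=8, sR=200/17, mL=-132/17, mR=-64/17
sensor matrix S = [[100/17, 100/37], [8, 200/17]]; det S = 508800/10693
solve [mL_A; mL_B] = S·[w00; w01] and [mR_A; mR_B] = S·[w10; w11]:
  w00 = 1/2, w01 = -1, w10 = 1, w11 = -1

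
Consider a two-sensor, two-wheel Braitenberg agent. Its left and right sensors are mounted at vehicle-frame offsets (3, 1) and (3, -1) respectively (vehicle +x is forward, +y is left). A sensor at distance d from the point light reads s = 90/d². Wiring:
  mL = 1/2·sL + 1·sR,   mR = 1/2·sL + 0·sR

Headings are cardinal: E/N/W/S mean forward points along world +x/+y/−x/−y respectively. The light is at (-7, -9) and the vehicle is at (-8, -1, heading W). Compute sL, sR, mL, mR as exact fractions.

left sensor world pos  = (-11, -2); dL² = 65
right sensor world pos = (-11, 0); dR² = 97
sL = 90/65 = 18/13
sR = 90/97 = 90/97
mL = 1/2·sL + 1·sR = 2043/1261
mR = 1/2·sL + 0·sR = 9/13

18/13 90/97 2043/1261 9/13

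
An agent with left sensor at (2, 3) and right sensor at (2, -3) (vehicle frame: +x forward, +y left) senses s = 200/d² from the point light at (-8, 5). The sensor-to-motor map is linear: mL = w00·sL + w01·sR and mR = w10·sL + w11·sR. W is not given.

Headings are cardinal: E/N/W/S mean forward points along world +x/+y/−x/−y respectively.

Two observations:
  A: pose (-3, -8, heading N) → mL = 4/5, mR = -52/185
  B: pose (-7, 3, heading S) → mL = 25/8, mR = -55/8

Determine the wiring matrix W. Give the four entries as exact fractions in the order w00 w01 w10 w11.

1/2 0 1/2 -1

obs A: pose=(-3,-8,N) → sL=8/5, sR=40/37, mL=4/5, mR=-52/185
obs B: pose=(-7,3,S) → sL=25/4, sR=10, mL=25/8, mR=-55/8
sensor matrix S = [[8/5, 40/37], [25/4, 10]]; det S = 342/37
solve [mL_A; mL_B] = S·[w00; w01] and [mR_A; mR_B] = S·[w10; w11]:
  w00 = 1/2, w01 = 0, w10 = 1/2, w11 = -1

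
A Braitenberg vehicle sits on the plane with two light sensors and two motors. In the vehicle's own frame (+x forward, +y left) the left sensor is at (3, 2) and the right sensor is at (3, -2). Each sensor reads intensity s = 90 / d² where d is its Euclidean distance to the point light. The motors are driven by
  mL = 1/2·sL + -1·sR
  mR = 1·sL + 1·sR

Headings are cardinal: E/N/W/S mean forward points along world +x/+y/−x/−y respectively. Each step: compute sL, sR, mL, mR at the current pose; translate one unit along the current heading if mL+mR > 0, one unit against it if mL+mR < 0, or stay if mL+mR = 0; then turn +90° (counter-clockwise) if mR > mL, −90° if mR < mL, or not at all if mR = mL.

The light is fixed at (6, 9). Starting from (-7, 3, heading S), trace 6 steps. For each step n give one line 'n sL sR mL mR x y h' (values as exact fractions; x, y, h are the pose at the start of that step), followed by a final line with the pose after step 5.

n=0: pose=(-7,3,S); sL=45/101, sR=5/17; mL=-245/3434, mR=1270/1717; mL+mR=135/202 → advance +1; mR−mL=2785/3434 → turn +1·90°
n=1: pose=(-7,2,E); sL=18/25, sR=90/181; mL=-621/4525, mR=5508/4525; mL+mR=27/25 → advance +1; mR−mL=6129/4525 → turn +1·90°
n=2: pose=(-6,2,N); sL=45/106, sR=45/58; mL=-3465/6148, mR=1845/1537; mL+mR=135/212 → advance +1; mR−mL=10845/6148 → turn +1·90°
n=3: pose=(-6,3,W); sL=90/289, sR=90/241; mL=-15165/69649, mR=47700/69649; mL+mR=135/289 → advance +1; mR−mL=62865/69649 → turn +1·90°
n=4: pose=(-7,3,S); sL=45/101, sR=5/17; mL=-245/3434, mR=1270/1717; mL+mR=135/202 → advance +1; mR−mL=2785/3434 → turn +1·90°
n=5: pose=(-7,2,E); sL=18/25, sR=90/181; mL=-621/4525, mR=5508/4525; mL+mR=27/25 → advance +1; mR−mL=6129/4525 → turn +1·90°

0 45/101 5/17 -245/3434 1270/1717 -7 3 S
1 18/25 90/181 -621/4525 5508/4525 -7 2 E
2 45/106 45/58 -3465/6148 1845/1537 -6 2 N
3 90/289 90/241 -15165/69649 47700/69649 -6 3 W
4 45/101 5/17 -245/3434 1270/1717 -7 3 S
5 18/25 90/181 -621/4525 5508/4525 -7 2 E
final -6 2 N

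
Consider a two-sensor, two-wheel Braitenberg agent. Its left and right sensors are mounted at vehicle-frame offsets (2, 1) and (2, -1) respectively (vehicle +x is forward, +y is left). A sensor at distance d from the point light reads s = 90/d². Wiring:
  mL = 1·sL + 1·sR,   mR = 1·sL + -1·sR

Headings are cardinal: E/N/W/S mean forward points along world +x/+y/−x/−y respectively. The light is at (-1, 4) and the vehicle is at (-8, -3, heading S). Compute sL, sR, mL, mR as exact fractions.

10/13 18/29 524/377 56/377

left sensor world pos  = (-7, -5); dL² = 117
right sensor world pos = (-9, -5); dR² = 145
sL = 90/117 = 10/13
sR = 90/145 = 18/29
mL = 1·sL + 1·sR = 524/377
mR = 1·sL + -1·sR = 56/377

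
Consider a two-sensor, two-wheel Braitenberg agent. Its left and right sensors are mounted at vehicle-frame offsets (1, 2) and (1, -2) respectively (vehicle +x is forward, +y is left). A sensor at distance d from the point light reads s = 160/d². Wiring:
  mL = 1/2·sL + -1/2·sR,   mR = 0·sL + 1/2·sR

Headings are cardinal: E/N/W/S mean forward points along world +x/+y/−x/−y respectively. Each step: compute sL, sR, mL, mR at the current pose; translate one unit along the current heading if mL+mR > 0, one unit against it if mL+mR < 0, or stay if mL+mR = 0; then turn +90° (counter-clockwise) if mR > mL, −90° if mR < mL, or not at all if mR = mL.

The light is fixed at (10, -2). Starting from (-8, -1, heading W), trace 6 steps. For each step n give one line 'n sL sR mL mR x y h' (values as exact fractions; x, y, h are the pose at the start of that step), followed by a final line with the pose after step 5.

0 80/181 16/37 32/6697 8/37 -8 -1 W
1 160/289 160/441 12160/127449 80/441 -9 -1 S
2 20/41 20/41 0 10/41 -9 -2 E
3 160/401 160/257 -11520/103057 80/257 -8 -2 N
4 80/181 16/37 32/6697 8/37 -8 -1 W
5 160/289 160/441 12160/127449 80/441 -9 -1 S
final -9 -2 E

n=0: pose=(-8,-1,W); sL=80/181, sR=16/37; mL=32/6697, mR=8/37; mL+mR=40/181 → advance +1; mR−mL=1416/6697 → turn +1·90°
n=1: pose=(-9,-1,S); sL=160/289, sR=160/441; mL=12160/127449, mR=80/441; mL+mR=80/289 → advance +1; mR−mL=10960/127449 → turn +1·90°
n=2: pose=(-9,-2,E); sL=20/41, sR=20/41; mL=0, mR=10/41; mL+mR=10/41 → advance +1; mR−mL=10/41 → turn +1·90°
n=3: pose=(-8,-2,N); sL=160/401, sR=160/257; mL=-11520/103057, mR=80/257; mL+mR=80/401 → advance +1; mR−mL=43600/103057 → turn +1·90°
n=4: pose=(-8,-1,W); sL=80/181, sR=16/37; mL=32/6697, mR=8/37; mL+mR=40/181 → advance +1; mR−mL=1416/6697 → turn +1·90°
n=5: pose=(-9,-1,S); sL=160/289, sR=160/441; mL=12160/127449, mR=80/441; mL+mR=80/289 → advance +1; mR−mL=10960/127449 → turn +1·90°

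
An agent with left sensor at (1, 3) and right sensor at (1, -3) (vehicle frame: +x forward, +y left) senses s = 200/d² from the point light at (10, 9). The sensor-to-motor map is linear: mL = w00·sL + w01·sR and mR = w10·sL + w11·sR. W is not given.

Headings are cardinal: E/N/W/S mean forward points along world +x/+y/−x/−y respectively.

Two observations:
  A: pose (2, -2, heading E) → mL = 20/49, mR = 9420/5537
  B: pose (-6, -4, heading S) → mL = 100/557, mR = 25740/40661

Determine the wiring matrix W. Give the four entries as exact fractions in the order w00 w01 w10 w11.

0 1/2 1/2 1

obs A: pose=(2,-2,E) → sL=200/113, sR=40/49, mL=20/49, mR=9420/5537
obs B: pose=(-6,-4,S) → sL=40/73, sR=200/557, mL=100/557, mR=25740/40661
sensor matrix S = [[200/113, 40/49], [40/73, 200/557]]; det S = 42374400/225139957
solve [mL_A; mL_B] = S·[w00; w01] and [mR_A; mR_B] = S·[w10; w11]:
  w00 = 0, w01 = 1/2, w10 = 1/2, w11 = 1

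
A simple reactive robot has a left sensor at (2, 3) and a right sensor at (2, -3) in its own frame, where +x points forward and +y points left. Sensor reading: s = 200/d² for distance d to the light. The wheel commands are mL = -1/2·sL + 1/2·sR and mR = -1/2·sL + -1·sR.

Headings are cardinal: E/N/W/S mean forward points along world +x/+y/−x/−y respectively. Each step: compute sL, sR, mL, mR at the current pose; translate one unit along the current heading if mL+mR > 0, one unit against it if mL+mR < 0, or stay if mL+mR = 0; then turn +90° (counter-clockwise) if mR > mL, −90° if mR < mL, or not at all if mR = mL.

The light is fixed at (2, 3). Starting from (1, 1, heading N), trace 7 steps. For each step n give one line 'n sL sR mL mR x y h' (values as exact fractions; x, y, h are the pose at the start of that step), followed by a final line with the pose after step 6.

n=0: pose=(1,1,N); sL=25/2, sR=50; mL=75/4, mR=-225/4; mL+mR=-75/2 → advance -1; mR−mL=-75 → turn -1·90°
n=1: pose=(1,0,E); sL=200, sR=200/37; mL=-3600/37, mR=-3900/37; mL+mR=-7500/37 → advance -1; mR−mL=-300/37 → turn -1·90°
n=2: pose=(0,0,S); sL=100/13, sR=4; mL=-24/13, mR=-102/13; mL+mR=-126/13 → advance -1; mR−mL=-6 → turn -1·90°
n=3: pose=(0,1,W); sL=200/41, sR=200/17; mL=2400/697, mR=-9900/697; mL+mR=-7500/697 → advance -1; mR−mL=-300/17 → turn -1·90°
n=4: pose=(1,1,N); sL=25/2, sR=50; mL=75/4, mR=-225/4; mL+mR=-75/2 → advance -1; mR−mL=-75 → turn -1·90°
n=5: pose=(1,0,E); sL=200, sR=200/37; mL=-3600/37, mR=-3900/37; mL+mR=-7500/37 → advance -1; mR−mL=-300/37 → turn -1·90°
n=6: pose=(0,0,S); sL=100/13, sR=4; mL=-24/13, mR=-102/13; mL+mR=-126/13 → advance -1; mR−mL=-6 → turn -1·90°

0 25/2 50 75/4 -225/4 1 1 N
1 200 200/37 -3600/37 -3900/37 1 0 E
2 100/13 4 -24/13 -102/13 0 0 S
3 200/41 200/17 2400/697 -9900/697 0 1 W
4 25/2 50 75/4 -225/4 1 1 N
5 200 200/37 -3600/37 -3900/37 1 0 E
6 100/13 4 -24/13 -102/13 0 0 S
final 0 1 W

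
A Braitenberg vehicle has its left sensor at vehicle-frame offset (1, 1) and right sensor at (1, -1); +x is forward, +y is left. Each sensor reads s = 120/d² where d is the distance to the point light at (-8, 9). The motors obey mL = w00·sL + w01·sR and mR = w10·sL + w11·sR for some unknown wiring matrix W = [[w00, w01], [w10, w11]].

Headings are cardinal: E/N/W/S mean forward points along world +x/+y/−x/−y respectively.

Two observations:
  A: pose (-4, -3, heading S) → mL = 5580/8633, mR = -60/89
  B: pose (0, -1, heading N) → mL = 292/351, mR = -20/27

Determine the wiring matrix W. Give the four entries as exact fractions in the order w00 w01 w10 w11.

1/2 1/2 0 -1

obs A: pose=(-4,-3,S) → sL=60/97, sR=60/89, mL=5580/8633, mR=-60/89
obs B: pose=(0,-1,N) → sL=12/13, sR=20/27, mL=292/351, mR=-20/27
sensor matrix S = [[60/97, 60/89], [12/13, 20/27]]; det S = -165760/1010061
solve [mL_A; mL_B] = S·[w00; w01] and [mR_A; mR_B] = S·[w10; w11]:
  w00 = 1/2, w01 = 1/2, w10 = 0, w11 = -1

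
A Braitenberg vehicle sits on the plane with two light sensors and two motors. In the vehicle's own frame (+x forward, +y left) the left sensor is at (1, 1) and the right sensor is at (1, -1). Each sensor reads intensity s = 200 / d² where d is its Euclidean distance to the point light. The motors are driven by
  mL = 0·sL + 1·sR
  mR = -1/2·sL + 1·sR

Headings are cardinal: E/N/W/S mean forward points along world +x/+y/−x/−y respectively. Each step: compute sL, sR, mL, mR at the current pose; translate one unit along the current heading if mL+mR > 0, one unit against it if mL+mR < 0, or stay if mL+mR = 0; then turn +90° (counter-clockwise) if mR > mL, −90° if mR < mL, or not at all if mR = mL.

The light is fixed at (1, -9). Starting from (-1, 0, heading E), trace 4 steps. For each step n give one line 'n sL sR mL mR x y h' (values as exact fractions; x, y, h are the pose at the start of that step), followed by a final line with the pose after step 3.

n=0: pose=(-1,0,E); sL=200/101, sR=40/13; mL=40/13, mR=2740/1313; mL+mR=6780/1313 → advance +1; mR−mL=-100/101 → turn -1·90°
n=1: pose=(0,0,S); sL=25/8, sR=50/17; mL=50/17, mR=375/272; mL+mR=1175/272 → advance +1; mR−mL=-25/16 → turn -1·90°
n=2: pose=(0,-1,W); sL=200/53, sR=40/17; mL=40/17, mR=420/901; mL+mR=2540/901 → advance +1; mR−mL=-100/53 → turn -1·90°
n=3: pose=(-1,-1,N); sL=20/9, sR=100/41; mL=100/41, mR=490/369; mL+mR=1390/369 → advance +1; mR−mL=-10/9 → turn -1·90°

0 200/101 40/13 40/13 2740/1313 -1 0 E
1 25/8 50/17 50/17 375/272 0 0 S
2 200/53 40/17 40/17 420/901 0 -1 W
3 20/9 100/41 100/41 490/369 -1 -1 N
final -1 0 E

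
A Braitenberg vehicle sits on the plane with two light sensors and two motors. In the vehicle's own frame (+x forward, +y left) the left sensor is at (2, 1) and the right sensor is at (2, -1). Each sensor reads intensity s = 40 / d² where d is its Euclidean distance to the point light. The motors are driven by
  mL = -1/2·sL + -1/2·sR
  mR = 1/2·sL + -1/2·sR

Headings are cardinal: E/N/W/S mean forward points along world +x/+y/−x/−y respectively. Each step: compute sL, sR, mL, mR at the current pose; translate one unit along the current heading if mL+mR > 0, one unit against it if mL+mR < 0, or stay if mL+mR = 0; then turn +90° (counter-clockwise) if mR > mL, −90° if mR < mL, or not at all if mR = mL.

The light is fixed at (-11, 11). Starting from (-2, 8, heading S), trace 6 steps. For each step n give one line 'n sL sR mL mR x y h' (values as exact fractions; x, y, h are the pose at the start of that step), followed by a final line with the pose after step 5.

n=0: pose=(-2,8,S); sL=8/25, sR=40/89; mL=-856/2225, mR=-144/2225; mL+mR=-40/89 → advance -1; mR−mL=8/25 → turn +1·90°
n=1: pose=(-2,9,E); sL=20/61, sR=4/13; mL=-252/793, mR=8/793; mL+mR=-4/13 → advance -1; mR−mL=20/61 → turn +1·90°
n=2: pose=(-3,9,N); sL=40/49, sR=40/81; mL=-2600/3969, mR=640/3969; mL+mR=-40/81 → advance -1; mR−mL=40/49 → turn +1·90°
n=3: pose=(-3,8,W); sL=10/13, sR=1; mL=-23/26, mR=-3/26; mL+mR=-1 → advance -1; mR−mL=10/13 → turn +1·90°
n=4: pose=(-2,8,S); sL=8/25, sR=40/89; mL=-856/2225, mR=-144/2225; mL+mR=-40/89 → advance -1; mR−mL=8/25 → turn +1·90°
n=5: pose=(-2,9,E); sL=20/61, sR=4/13; mL=-252/793, mR=8/793; mL+mR=-4/13 → advance -1; mR−mL=20/61 → turn +1·90°

0 8/25 40/89 -856/2225 -144/2225 -2 8 S
1 20/61 4/13 -252/793 8/793 -2 9 E
2 40/49 40/81 -2600/3969 640/3969 -3 9 N
3 10/13 1 -23/26 -3/26 -3 8 W
4 8/25 40/89 -856/2225 -144/2225 -2 8 S
5 20/61 4/13 -252/793 8/793 -2 9 E
final -3 9 N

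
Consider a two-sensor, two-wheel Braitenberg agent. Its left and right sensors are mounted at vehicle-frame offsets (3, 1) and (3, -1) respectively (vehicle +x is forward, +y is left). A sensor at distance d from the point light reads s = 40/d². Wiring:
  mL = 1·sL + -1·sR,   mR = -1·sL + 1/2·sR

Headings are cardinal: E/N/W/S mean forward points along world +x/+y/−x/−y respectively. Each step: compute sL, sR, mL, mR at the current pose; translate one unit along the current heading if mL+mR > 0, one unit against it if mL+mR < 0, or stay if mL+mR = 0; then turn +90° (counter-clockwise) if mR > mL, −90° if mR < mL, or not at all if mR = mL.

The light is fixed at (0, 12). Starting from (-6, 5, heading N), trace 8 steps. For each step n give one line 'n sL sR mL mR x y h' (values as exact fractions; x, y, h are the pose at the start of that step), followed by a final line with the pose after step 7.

0 8/13 40/41 -192/533 -68/533 -6 5 N
1 20/81 4/13 -64/1053 -98/1053 -6 4 W
2 40/61 40/41 -800/2501 -420/2501 -5 4 N
3 10/41 5/16 -45/656 -115/1312 -5 3 W
4 40/61 8/9 -128/549 -116/549 -4 3 N
5 4/17 4/13 -16/221 -18/221 -4 2 W
6 8/13 40/53 -96/689 -164/689 -3 2 N
7 2/5 5/18 11/90 -47/180 -3 1 E
final -4 1 S

n=0: pose=(-6,5,N); sL=8/13, sR=40/41; mL=-192/533, mR=-68/533; mL+mR=-20/41 → advance -1; mR−mL=124/533 → turn +1·90°
n=1: pose=(-6,4,W); sL=20/81, sR=4/13; mL=-64/1053, mR=-98/1053; mL+mR=-2/13 → advance -1; mR−mL=-34/1053 → turn -1·90°
n=2: pose=(-5,4,N); sL=40/61, sR=40/41; mL=-800/2501, mR=-420/2501; mL+mR=-20/41 → advance -1; mR−mL=380/2501 → turn +1·90°
n=3: pose=(-5,3,W); sL=10/41, sR=5/16; mL=-45/656, mR=-115/1312; mL+mR=-5/32 → advance -1; mR−mL=-25/1312 → turn -1·90°
n=4: pose=(-4,3,N); sL=40/61, sR=8/9; mL=-128/549, mR=-116/549; mL+mR=-4/9 → advance -1; mR−mL=4/183 → turn +1·90°
n=5: pose=(-4,2,W); sL=4/17, sR=4/13; mL=-16/221, mR=-18/221; mL+mR=-2/13 → advance -1; mR−mL=-2/221 → turn -1·90°
n=6: pose=(-3,2,N); sL=8/13, sR=40/53; mL=-96/689, mR=-164/689; mL+mR=-20/53 → advance -1; mR−mL=-68/689 → turn -1·90°
n=7: pose=(-3,1,E); sL=2/5, sR=5/18; mL=11/90, mR=-47/180; mL+mR=-5/36 → advance -1; mR−mL=-23/60 → turn -1·90°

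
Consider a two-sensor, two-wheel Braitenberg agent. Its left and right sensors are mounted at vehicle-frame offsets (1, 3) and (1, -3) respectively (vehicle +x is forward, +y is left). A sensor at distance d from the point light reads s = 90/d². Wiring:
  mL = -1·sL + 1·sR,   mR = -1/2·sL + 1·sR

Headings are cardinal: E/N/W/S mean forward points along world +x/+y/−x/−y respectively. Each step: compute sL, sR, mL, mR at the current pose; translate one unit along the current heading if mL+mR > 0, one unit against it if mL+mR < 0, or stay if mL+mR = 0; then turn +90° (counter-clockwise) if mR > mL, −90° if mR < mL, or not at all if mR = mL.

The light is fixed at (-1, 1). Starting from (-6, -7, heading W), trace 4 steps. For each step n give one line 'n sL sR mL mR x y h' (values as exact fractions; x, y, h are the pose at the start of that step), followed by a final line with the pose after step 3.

0 90/157 90/61 8640/9577 11385/9577 -6 -7 W
1 1 5/9 -4/9 1/18 -7 -7 S
2 90/41 18/25 -1512/1025 -387/1025 -7 -6 E
3 45/68 45/26 945/884 2475/1768 -8 -6 N
final -8 -5 W

n=0: pose=(-6,-7,W); sL=90/157, sR=90/61; mL=8640/9577, mR=11385/9577; mL+mR=20025/9577 → advance +1; mR−mL=45/157 → turn +1·90°
n=1: pose=(-7,-7,S); sL=1, sR=5/9; mL=-4/9, mR=1/18; mL+mR=-7/18 → advance -1; mR−mL=1/2 → turn +1·90°
n=2: pose=(-7,-6,E); sL=90/41, sR=18/25; mL=-1512/1025, mR=-387/1025; mL+mR=-1899/1025 → advance -1; mR−mL=45/41 → turn +1·90°
n=3: pose=(-8,-6,N); sL=45/68, sR=45/26; mL=945/884, mR=2475/1768; mL+mR=4365/1768 → advance +1; mR−mL=45/136 → turn +1·90°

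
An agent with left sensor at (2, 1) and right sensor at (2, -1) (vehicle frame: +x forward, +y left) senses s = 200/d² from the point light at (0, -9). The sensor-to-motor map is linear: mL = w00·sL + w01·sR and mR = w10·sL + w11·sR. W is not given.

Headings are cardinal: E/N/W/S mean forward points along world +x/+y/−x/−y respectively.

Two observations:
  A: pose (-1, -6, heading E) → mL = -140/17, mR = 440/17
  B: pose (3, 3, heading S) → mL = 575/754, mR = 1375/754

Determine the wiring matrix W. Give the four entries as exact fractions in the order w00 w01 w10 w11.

obs A: pose=(-1,-6,E) → sL=200/17, sR=40, mL=-140/17, mR=440/17
obs B: pose=(3,3,S) → sL=50/29, sR=25/13, mL=575/754, mR=1375/754
sensor matrix S = [[200/17, 40], [50/29, 25/13]]; det S = -297000/6409
solve [mL_A; mL_B] = S·[w00; w01] and [mR_A; mR_B] = S·[w10; w11]:
  w00 = 1, w01 = -1/2, w10 = 1/2, w11 = 1/2

1 -1/2 1/2 1/2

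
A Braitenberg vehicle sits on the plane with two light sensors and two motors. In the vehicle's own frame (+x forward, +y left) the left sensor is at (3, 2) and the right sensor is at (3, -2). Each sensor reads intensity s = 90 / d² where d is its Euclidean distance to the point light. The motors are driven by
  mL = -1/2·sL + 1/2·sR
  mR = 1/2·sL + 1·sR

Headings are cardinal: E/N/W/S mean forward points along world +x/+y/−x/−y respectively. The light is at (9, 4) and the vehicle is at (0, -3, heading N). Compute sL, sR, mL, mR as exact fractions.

90/137 18/13 648/1781 3051/1781

left sensor world pos  = (-2, 0); dL² = 137
right sensor world pos = (2, 0); dR² = 65
sL = 90/137 = 90/137
sR = 90/65 = 18/13
mL = -1/2·sL + 1/2·sR = 648/1781
mR = 1/2·sL + 1·sR = 3051/1781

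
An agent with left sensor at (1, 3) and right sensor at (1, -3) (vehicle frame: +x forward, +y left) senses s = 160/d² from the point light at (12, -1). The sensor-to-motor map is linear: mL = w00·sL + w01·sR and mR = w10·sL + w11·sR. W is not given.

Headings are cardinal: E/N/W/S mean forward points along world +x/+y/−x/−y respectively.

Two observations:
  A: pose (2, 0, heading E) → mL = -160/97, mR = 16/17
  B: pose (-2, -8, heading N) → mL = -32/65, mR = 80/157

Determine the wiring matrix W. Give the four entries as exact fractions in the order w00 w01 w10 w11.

-1 0 0 1/2

obs A: pose=(2,0,E) → sL=160/97, sR=32/17, mL=-160/97, mR=16/17
obs B: pose=(-2,-8,N) → sL=32/65, sR=160/157, mL=-32/65, mR=80/157
sensor matrix S = [[160/97, 32/17], [32/65, 160/157]]; det S = 12693504/16828045
solve [mL_A; mL_B] = S·[w00; w01] and [mR_A; mR_B] = S·[w10; w11]:
  w00 = -1, w01 = 0, w10 = 0, w11 = 1/2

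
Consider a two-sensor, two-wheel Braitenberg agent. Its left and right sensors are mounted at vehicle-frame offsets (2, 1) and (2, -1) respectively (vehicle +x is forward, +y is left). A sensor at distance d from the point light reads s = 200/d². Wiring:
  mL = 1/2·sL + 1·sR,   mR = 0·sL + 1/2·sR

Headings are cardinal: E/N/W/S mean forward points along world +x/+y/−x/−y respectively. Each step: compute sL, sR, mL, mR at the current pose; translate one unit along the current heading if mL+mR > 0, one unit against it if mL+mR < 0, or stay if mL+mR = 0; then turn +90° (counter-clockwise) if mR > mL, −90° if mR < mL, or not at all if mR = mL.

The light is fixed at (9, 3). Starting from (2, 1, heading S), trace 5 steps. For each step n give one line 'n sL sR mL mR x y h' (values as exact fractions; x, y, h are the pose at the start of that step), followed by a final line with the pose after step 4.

n=0: pose=(2,1,S); sL=50/13, sR=5/2; mL=115/26, mR=5/4; mL+mR=295/52 → advance +1; mR−mL=-165/52 → turn -1·90°
n=1: pose=(2,0,W); sL=200/97, sR=40/17; mL=5580/1649, mR=20/17; mL+mR=7520/1649 → advance +1; mR−mL=-3640/1649 → turn -1·90°
n=2: pose=(1,0,N); sL=100/41, sR=4; mL=214/41, mR=2; mL+mR=296/41 → advance +1; mR−mL=-132/41 → turn -1·90°
n=3: pose=(1,1,E); sL=200/37, sR=40/9; mL=2380/333, mR=20/9; mL+mR=1040/111 → advance +1; mR−mL=-1640/333 → turn -1·90°
n=4: pose=(2,1,S); sL=50/13, sR=5/2; mL=115/26, mR=5/4; mL+mR=295/52 → advance +1; mR−mL=-165/52 → turn -1·90°

0 50/13 5/2 115/26 5/4 2 1 S
1 200/97 40/17 5580/1649 20/17 2 0 W
2 100/41 4 214/41 2 1 0 N
3 200/37 40/9 2380/333 20/9 1 1 E
4 50/13 5/2 115/26 5/4 2 1 S
final 2 0 W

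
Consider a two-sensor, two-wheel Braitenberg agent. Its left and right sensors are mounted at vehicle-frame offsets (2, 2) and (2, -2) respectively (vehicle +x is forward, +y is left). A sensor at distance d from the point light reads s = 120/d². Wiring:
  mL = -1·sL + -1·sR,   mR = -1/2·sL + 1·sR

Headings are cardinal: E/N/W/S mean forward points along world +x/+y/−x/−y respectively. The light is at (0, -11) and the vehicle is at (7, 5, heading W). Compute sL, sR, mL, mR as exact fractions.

120/221 120/349 -68400/77129 5580/77129

left sensor world pos  = (5, 3); dL² = 221
right sensor world pos = (5, 7); dR² = 349
sL = 120/221 = 120/221
sR = 120/349 = 120/349
mL = -1·sL + -1·sR = -68400/77129
mR = -1/2·sL + 1·sR = 5580/77129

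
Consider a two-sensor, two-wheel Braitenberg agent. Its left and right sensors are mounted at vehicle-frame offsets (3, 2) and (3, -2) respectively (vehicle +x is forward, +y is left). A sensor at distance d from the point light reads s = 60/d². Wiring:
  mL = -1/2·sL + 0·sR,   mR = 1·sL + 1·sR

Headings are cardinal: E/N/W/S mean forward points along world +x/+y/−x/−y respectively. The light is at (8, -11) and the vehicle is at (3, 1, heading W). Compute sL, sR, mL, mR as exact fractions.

15/41 3/13 -15/82 318/533

left sensor world pos  = (0, -1); dL² = 164
right sensor world pos = (0, 3); dR² = 260
sL = 60/164 = 15/41
sR = 60/260 = 3/13
mL = -1/2·sL + 0·sR = -15/82
mR = 1·sL + 1·sR = 318/533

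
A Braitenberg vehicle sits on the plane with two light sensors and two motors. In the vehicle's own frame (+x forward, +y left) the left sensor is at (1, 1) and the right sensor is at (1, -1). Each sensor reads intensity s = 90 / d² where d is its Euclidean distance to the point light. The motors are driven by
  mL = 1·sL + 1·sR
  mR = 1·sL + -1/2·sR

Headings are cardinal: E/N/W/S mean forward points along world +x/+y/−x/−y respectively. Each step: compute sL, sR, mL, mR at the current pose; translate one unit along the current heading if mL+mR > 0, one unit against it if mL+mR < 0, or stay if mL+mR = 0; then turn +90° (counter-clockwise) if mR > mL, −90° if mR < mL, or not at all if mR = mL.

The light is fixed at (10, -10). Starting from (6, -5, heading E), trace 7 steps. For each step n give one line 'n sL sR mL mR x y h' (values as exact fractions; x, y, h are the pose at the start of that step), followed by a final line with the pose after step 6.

n=0: pose=(6,-5,E); sL=2, sR=18/5; mL=28/5, mR=1/5; mL+mR=29/5 → advance +1; mR−mL=-27/5 → turn -1·90°
n=1: pose=(7,-5,S); sL=9/2, sR=45/16; mL=117/16, mR=99/32; mL+mR=333/32 → advance +1; mR−mL=-135/32 → turn -1·90°
n=2: pose=(7,-6,W); sL=18/5, sR=90/41; mL=1188/205, mR=513/205; mL+mR=1701/205 → advance +1; mR−mL=-135/41 → turn -1·90°
n=3: pose=(6,-6,N); sL=9/5, sR=45/17; mL=378/85, mR=81/170; mL+mR=837/170 → advance +1; mR−mL=-135/34 → turn -1·90°
n=4: pose=(6,-5,E); sL=2, sR=18/5; mL=28/5, mR=1/5; mL+mR=29/5 → advance +1; mR−mL=-27/5 → turn -1·90°
n=5: pose=(7,-5,S); sL=9/2, sR=45/16; mL=117/16, mR=99/32; mL+mR=333/32 → advance +1; mR−mL=-135/32 → turn -1·90°
n=6: pose=(7,-6,W); sL=18/5, sR=90/41; mL=1188/205, mR=513/205; mL+mR=1701/205 → advance +1; mR−mL=-135/41 → turn -1·90°

0 2 18/5 28/5 1/5 6 -5 E
1 9/2 45/16 117/16 99/32 7 -5 S
2 18/5 90/41 1188/205 513/205 7 -6 W
3 9/5 45/17 378/85 81/170 6 -6 N
4 2 18/5 28/5 1/5 6 -5 E
5 9/2 45/16 117/16 99/32 7 -5 S
6 18/5 90/41 1188/205 513/205 7 -6 W
final 6 -6 N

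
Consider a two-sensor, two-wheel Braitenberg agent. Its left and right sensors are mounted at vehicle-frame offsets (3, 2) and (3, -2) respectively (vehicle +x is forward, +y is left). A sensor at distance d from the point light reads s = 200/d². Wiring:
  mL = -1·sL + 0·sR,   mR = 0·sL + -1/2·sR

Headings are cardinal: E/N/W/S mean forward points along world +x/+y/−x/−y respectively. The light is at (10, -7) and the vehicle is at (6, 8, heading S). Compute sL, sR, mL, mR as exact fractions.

50/37 10/9 -50/37 -5/9

left sensor world pos  = (8, 5); dL² = 148
right sensor world pos = (4, 5); dR² = 180
sL = 200/148 = 50/37
sR = 200/180 = 10/9
mL = -1·sL + 0·sR = -50/37
mR = 0·sL + -1/2·sR = -5/9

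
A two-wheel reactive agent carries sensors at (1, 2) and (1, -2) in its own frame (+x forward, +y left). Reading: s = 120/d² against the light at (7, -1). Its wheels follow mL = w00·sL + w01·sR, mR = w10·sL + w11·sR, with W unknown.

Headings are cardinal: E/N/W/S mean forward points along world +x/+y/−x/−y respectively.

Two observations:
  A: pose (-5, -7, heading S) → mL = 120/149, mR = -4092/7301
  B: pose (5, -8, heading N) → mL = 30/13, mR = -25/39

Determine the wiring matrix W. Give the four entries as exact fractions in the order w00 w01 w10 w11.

1 0 -1 1/2

obs A: pose=(-5,-7,S) → sL=120/149, sR=24/49, mL=120/149, mR=-4092/7301
obs B: pose=(5,-8,N) → sL=30/13, sR=10/3, mL=30/13, mR=-25/39
sensor matrix S = [[120/149, 24/49], [30/13, 10/3]]; det S = 147520/94913
solve [mL_A; mL_B] = S·[w00; w01] and [mR_A; mR_B] = S·[w10; w11]:
  w00 = 1, w01 = 0, w10 = -1, w11 = 1/2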